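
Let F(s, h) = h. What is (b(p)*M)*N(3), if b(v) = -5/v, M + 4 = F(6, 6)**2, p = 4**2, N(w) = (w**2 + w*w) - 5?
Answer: -130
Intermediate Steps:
N(w) = -5 + 2*w**2 (N(w) = (w**2 + w**2) - 5 = 2*w**2 - 5 = -5 + 2*w**2)
p = 16
M = 32 (M = -4 + 6**2 = -4 + 36 = 32)
b(v) = -5/v
(b(p)*M)*N(3) = (-5/16*32)*(-5 + 2*3**2) = (-5*1/16*32)*(-5 + 2*9) = (-5/16*32)*(-5 + 18) = -10*13 = -130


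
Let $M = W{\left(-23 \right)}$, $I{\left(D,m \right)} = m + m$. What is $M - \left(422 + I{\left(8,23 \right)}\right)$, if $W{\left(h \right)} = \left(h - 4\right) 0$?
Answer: $-468$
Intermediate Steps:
$I{\left(D,m \right)} = 2 m$
$W{\left(h \right)} = 0$ ($W{\left(h \right)} = \left(-4 + h\right) 0 = 0$)
$M = 0$
$M - \left(422 + I{\left(8,23 \right)}\right) = 0 - \left(422 + 2 \cdot 23\right) = 0 - 468 = -468$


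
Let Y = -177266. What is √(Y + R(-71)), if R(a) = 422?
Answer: 2*I*√44211 ≈ 420.53*I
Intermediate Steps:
√(Y + R(-71)) = √(-177266 + 422) = √(-176844) = 2*I*√44211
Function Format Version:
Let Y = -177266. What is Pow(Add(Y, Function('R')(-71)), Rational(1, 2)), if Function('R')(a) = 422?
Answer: Mul(2, I, Pow(44211, Rational(1, 2))) ≈ Mul(420.53, I)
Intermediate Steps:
Pow(Add(Y, Function('R')(-71)), Rational(1, 2)) = Pow(Add(-177266, 422), Rational(1, 2)) = Pow(-176844, Rational(1, 2)) = Mul(2, I, Pow(44211, Rational(1, 2)))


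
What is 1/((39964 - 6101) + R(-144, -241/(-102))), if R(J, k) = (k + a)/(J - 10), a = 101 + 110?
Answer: 2244/75985463 ≈ 2.9532e-5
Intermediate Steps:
a = 211
R(J, k) = (211 + k)/(-10 + J) (R(J, k) = (k + 211)/(J - 10) = (211 + k)/(-10 + J))
1/((39964 - 6101) + R(-144, -241/(-102))) = 1/((39964 - 6101) + (211 - 241/(-102))/(-10 - 144)) = 1/(33863 + (211 - 241*(-1/102))/(-154)) = 1/(33863 - (211 + 241/102)/154) = 1/(33863 - 1/154*21763/102) = 1/(33863 - 3109/2244) = 1/(75985463/2244) = 2244/75985463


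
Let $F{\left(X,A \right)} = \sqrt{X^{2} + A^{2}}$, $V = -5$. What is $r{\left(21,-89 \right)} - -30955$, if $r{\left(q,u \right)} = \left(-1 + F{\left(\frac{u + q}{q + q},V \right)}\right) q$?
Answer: $30934 + \sqrt{12181} \approx 31044.0$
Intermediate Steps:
$F{\left(X,A \right)} = \sqrt{A^{2} + X^{2}}$
$r{\left(q,u \right)} = q \left(-1 + \sqrt{25 + \frac{\left(q + u\right)^{2}}{4 q^{2}}}\right)$ ($r{\left(q,u \right)} = \left(-1 + \sqrt{\left(-5\right)^{2} + \left(\frac{u + q}{q + q}\right)^{2}}\right) q = \left(-1 + \sqrt{25 + \left(\frac{q + u}{2 q}\right)^{2}}\right) q = \left(-1 + \sqrt{25 + \frac{\left(q + u\right)^{2}}{4 q^{2}}}\right) q = q \left(-1 + \sqrt{25 + \frac{\left(q + u\right)^{2}}{4 q^{2}}}\right)$)
$r{\left(21,-89 \right)} - -30955 = \left(\left(-1\right) 21 + \frac{1}{2} \cdot 21 \sqrt{100 + \frac{\left(21 - 89\right)^{2}}{441}}\right) - -30955 = \left(-21 + \frac{1}{2} \cdot 21 \sqrt{100 + \frac{\left(-68\right)^{2}}{441}}\right) + 30955 = \left(-21 + \frac{1}{2} \cdot 21 \sqrt{100 + \frac{1}{441} \cdot 4624}\right) + 30955 = \left(-21 + \frac{1}{2} \cdot 21 \sqrt{100 + \frac{4624}{441}}\right) + 30955 = \left(-21 + \frac{1}{2} \cdot 21 \sqrt{\frac{48724}{441}}\right) + 30955 = \left(-21 + \frac{1}{2} \cdot 21 \frac{2 \sqrt{12181}}{21}\right) + 30955 = \left(-21 + \sqrt{12181}\right) + 30955 = 30934 + \sqrt{12181}$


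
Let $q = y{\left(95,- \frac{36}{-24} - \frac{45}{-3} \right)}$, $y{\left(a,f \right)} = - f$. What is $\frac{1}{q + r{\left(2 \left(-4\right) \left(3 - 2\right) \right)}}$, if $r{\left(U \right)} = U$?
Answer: $- \frac{2}{49} \approx -0.040816$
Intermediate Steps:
$q = - \frac{33}{2}$ ($q = - (- \frac{36}{-24} - \frac{45}{-3}) = - (\left(-36\right) \left(- \frac{1}{24}\right) - -15) = - (\frac{3}{2} + 15) = \left(-1\right) \frac{33}{2} = - \frac{33}{2} \approx -16.5$)
$\frac{1}{q + r{\left(2 \left(-4\right) \left(3 - 2\right) \right)}} = \frac{1}{- \frac{33}{2} + 2 \left(-4\right) \left(3 - 2\right)} = \frac{1}{- \frac{33}{2} - 8} = \frac{1}{- \frac{49}{2}} = - \frac{2}{49}$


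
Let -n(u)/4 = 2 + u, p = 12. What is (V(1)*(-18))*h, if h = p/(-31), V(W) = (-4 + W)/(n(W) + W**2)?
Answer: 648/341 ≈ 1.9003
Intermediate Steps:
n(u) = -8 - 4*u (n(u) = -4*(2 + u) = -8 - 4*u)
V(W) = (-4 + W)/(-8 + W**2 - 4*W) (V(W) = (-4 + W)/((-8 - 4*W) + W**2) = (-4 + W)/(-8 + W**2 - 4*W))
h = -12/31 (h = 12/(-31) = 12*(-1/31) = -12/31 ≈ -0.38710)
(V(1)*(-18))*h = (((4 - 1*1)/(8 - 1*1**2 + 4*1))*(-18))*(-12/31) = (((4 - 1)/(8 - 1*1 + 4))*(-18))*(-12/31) = ((3/(8 - 1 + 4))*(-18))*(-12/31) = ((3/11)*(-18))*(-12/31) = -54/11*(-12/31) = 648/341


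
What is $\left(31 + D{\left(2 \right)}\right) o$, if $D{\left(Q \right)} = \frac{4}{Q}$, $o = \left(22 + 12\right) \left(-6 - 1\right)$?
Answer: $-7854$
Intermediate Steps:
$o = -238$ ($o = 34 \left(-7\right) = -238$)
$\left(31 + D{\left(2 \right)}\right) o = \left(31 + \frac{4}{2}\right) \left(-238\right) = \left(31 + 4 \cdot \frac{1}{2}\right) \left(-238\right) = \left(31 + 2\right) \left(-238\right) = 33 \left(-238\right) = -7854$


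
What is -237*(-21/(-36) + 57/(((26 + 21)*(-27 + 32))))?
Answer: -183991/940 ≈ -195.74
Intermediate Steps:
-237*(-21/(-36) + 57/(((26 + 21)*(-27 + 32)))) = -237*(-21*(-1/36) + 57/((47*5))) = -237*(7/12 + 57/235) = -237*2329/2820 = -183991/940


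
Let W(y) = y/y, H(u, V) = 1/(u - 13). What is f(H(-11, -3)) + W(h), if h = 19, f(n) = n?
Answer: 23/24 ≈ 0.95833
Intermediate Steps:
H(u, V) = 1/(-13 + u)
W(y) = 1
f(H(-11, -3)) + W(h) = 1/(-13 - 11) + 1 = 1/(-24) + 1 = -1/24 + 1 = 23/24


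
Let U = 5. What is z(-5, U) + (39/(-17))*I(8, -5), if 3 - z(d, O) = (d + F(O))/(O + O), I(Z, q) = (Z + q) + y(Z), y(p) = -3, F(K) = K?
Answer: 3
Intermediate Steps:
I(Z, q) = -3 + Z + q (I(Z, q) = (Z + q) - 3 = -3 + Z + q)
z(d, O) = 3 - (O + d)/(2*O) (z(d, O) = 3 - (d + O)/(O + O) = 3 - (O + d)/(2*O))
z(-5, U) + (39/(-17))*I(8, -5) = (½)*(-1*(-5) + 5*5)/5 + (39/(-17))*(-3 + 8 - 5) = (½)*(⅕)*(5 + 25) + (39*(-1/17))*0 = (½)*(⅕)*30 - 39/17*0 = 3 + 0 = 3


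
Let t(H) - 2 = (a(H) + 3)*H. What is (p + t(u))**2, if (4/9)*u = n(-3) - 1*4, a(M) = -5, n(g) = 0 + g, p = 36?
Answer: 19321/4 ≈ 4830.3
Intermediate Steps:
n(g) = g
u = -63/4 (u = 9*(-3 - 1*4)/4 = 9*(-3 - 4)/4 = (9/4)*(-7) = -63/4 ≈ -15.750)
t(H) = 2 - 2*H (t(H) = 2 + (-5 + 3)*H = 2 - 2*H)
(p + t(u))**2 = (36 + (2 - 2*(-63/4)))**2 = (36 + (2 + 63/2))**2 = (36 + 67/2)**2 = (139/2)**2 = 19321/4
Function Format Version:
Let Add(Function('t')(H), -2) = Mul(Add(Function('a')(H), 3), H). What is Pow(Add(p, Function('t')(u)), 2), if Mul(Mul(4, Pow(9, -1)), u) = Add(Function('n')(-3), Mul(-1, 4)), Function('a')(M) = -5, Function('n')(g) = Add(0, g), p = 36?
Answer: Rational(19321, 4) ≈ 4830.3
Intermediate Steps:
Function('n')(g) = g
u = Rational(-63, 4) (u = Mul(Rational(9, 4), Add(-3, Mul(-1, 4))) = Mul(Rational(9, 4), Add(-3, -4)) = Mul(Rational(9, 4), -7) = Rational(-63, 4) ≈ -15.750)
Function('t')(H) = Add(2, Mul(-2, H)) (Function('t')(H) = Add(2, Mul(Add(-5, 3), H)) = Add(2, Mul(-2, H)))
Pow(Add(p, Function('t')(u)), 2) = Pow(Add(36, Add(2, Mul(-2, Rational(-63, 4)))), 2) = Pow(Add(36, Add(2, Rational(63, 2))), 2) = Pow(Add(36, Rational(67, 2)), 2) = Pow(Rational(139, 2), 2) = Rational(19321, 4)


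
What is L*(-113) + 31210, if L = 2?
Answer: 30984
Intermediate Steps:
L*(-113) + 31210 = 2*(-113) + 31210 = -226 + 31210 = 30984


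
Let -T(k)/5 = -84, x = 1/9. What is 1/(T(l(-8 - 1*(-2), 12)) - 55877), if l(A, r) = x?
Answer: -1/55457 ≈ -1.8032e-5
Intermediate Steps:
x = ⅑ ≈ 0.11111
l(A, r) = ⅑
T(k) = 420 (T(k) = -5*(-84) = 420)
1/(T(l(-8 - 1*(-2), 12)) - 55877) = 1/(420 - 55877) = 1/(-55457) = -1/55457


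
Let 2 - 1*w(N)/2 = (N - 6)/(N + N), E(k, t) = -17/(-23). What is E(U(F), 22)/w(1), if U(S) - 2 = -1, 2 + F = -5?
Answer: 17/207 ≈ 0.082126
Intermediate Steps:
F = -7 (F = -2 - 5 = -7)
U(S) = 1 (U(S) = 2 - 1 = 1)
E(k, t) = 17/23 (E(k, t) = -17*(-1/23) = 17/23)
w(N) = 4 - (-6 + N)/N (w(N) = 4 - 2*(N - 6)/(N + N) = 4 - 2*(-6 + N)/(2*N) = 4 - 2*(-6 + N)*1/(2*N) = 4 - (-6 + N)/N)
E(U(F), 22)/w(1) = 17/(23*(3 + 6/1)) = 17/(23*(3 + 6*1)) = 17/(23*(3 + 6)) = (17/23)/9 = (17/23)*(⅑) = 17/207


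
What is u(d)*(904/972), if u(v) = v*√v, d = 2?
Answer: 452*√2/243 ≈ 2.6306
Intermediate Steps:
u(v) = v^(3/2)
u(d)*(904/972) = 2^(3/2)*(904/972) = (2*√2)*(904*(1/972)) = (2*√2)*(226/243) = 452*√2/243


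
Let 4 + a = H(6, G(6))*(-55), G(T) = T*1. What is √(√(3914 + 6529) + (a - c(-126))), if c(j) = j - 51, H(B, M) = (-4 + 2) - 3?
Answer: √(448 + 59*√3) ≈ 23.456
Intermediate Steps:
G(T) = T
H(B, M) = -5 (H(B, M) = -2 - 3 = -5)
c(j) = -51 + j
a = 271 (a = -4 - 5*(-55) = -4 + 275 = 271)
√(√(3914 + 6529) + (a - c(-126))) = √(√(3914 + 6529) + (271 - (-51 - 126))) = √(√10443 + (271 - 1*(-177))) = √(59*√3 + (271 + 177)) = √(59*√3 + 448) = √(448 + 59*√3)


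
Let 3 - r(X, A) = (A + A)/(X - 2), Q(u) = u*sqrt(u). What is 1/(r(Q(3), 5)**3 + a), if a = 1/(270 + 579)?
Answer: -92724440883/177470857 - 107071384545*sqrt(3)/354941714 ≈ -1045.0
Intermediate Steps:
Q(u) = u**(3/2)
r(X, A) = 3 - 2*A/(-2 + X) (r(X, A) = 3 - (A + A)/(X - 2) = 3 - 2*A/(-2 + X))
a = 1/849 ≈ 0.0011779
1/(r(Q(3), 5)**3 + a) = 1/(((-6 - 2*5 + 3*3**(3/2))/(-2 + 3**(3/2)))**3 + 1/849) = 1/(((-6 - 10 + 3*(3*sqrt(3)))/(-2 + 3*sqrt(3)))**3 + 1/849) = 1/(((-6 - 10 + 9*sqrt(3))/(-2 + 3*sqrt(3)))**3 + 1/849) = 1/(((-16 + 9*sqrt(3))/(-2 + 3*sqrt(3)))**3 + 1/849) = 1/((-16 + 9*sqrt(3))**3/(-2 + 3*sqrt(3))**3 + 1/849) = 1/(1/849 + (-16 + 9*sqrt(3))**3/(-2 + 3*sqrt(3))**3)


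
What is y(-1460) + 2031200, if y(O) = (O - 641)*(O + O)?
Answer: 8166120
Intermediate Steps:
y(O) = 2*O*(-641 + O) (y(O) = (-641 + O)*(2*O) = 2*O*(-641 + O))
y(-1460) + 2031200 = 2*(-1460)*(-641 - 1460) + 2031200 = 2*(-1460)*(-2101) + 2031200 = 6134920 + 2031200 = 8166120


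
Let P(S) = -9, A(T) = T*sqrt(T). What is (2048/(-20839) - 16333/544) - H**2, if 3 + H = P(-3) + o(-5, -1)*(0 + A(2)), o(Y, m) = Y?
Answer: -4241204603/11336416 - 240*sqrt(2) ≈ -713.53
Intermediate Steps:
A(T) = T**(3/2)
H = -12 - 10*sqrt(2) (H = -3 + (-9 - 5*(0 + 2**(3/2))) = -3 + (-9 - 5*(0 + 2*sqrt(2))) = -3 + (-9 - 10*sqrt(2)) = -12 - 10*sqrt(2) ≈ -26.142)
(2048/(-20839) - 16333/544) - H**2 = (2048/(-20839) - 16333/544) - (-12 - 10*sqrt(2))**2 = (2048*(-1/20839) - 16333*1/544) - (-12 - 10*sqrt(2))**2 = (-2048/20839 - 16333/544) - (-12 - 10*sqrt(2))**2 = -341477499/11336416 - (-12 - 10*sqrt(2))**2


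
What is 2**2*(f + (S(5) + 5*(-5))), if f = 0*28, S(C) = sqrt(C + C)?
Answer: -100 + 4*sqrt(10) ≈ -87.351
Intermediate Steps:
S(C) = sqrt(2)*sqrt(C) (S(C) = sqrt(2*C) = sqrt(2)*sqrt(C))
f = 0
2**2*(f + (S(5) + 5*(-5))) = 2**2*(0 + (sqrt(2)*sqrt(5) + 5*(-5))) = 4*(0 + (sqrt(10) - 25)) = 4*(0 + (-25 + sqrt(10))) = 4*(-25 + sqrt(10)) = -100 + 4*sqrt(10)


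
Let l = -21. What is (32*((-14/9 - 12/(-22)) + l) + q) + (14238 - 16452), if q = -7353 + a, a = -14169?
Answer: -2419592/99 ≈ -24440.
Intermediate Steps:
q = -21522 (q = -7353 - 14169 = -21522)
(32*((-14/9 - 12/(-22)) + l) + q) + (14238 - 16452) = (32*((-14/9 - 12/(-22)) - 21) - 21522) + (14238 - 16452) = (32*((-14*⅑ - 12*(-1/22)) - 21) - 21522) - 2214 = (32*((-14/9 + 6/11) - 21) - 21522) - 2214 = (32*(-100/99 - 21) - 21522) - 2214 = (32*(-2179/99) - 21522) - 2214 = (-69728/99 - 21522) - 2214 = -2200406/99 - 2214 = -2419592/99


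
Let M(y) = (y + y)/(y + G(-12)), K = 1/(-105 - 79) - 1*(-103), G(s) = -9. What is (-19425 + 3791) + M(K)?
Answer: -90117376/5765 ≈ -15632.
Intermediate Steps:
K = 18951/184 (K = 1/(-184) + 103 = -1/184 + 103 = 18951/184 ≈ 102.99)
M(y) = 2*y/(-9 + y) (M(y) = (y + y)/(y - 9) = (2*y)/(-9 + y) = 2*y/(-9 + y))
(-19425 + 3791) + M(K) = (-19425 + 3791) + 2*(18951/184)/(-9 + 18951/184) = -15634 + 2*(18951/184)/(17295/184) = -15634 + 2*(18951/184)*(184/17295) = -15634 + 12634/5765 = -90117376/5765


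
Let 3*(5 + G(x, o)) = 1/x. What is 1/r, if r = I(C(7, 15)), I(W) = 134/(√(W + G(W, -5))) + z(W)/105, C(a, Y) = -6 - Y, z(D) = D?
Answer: -8195/28282339 + 10050*I*√11473/28282339 ≈ -0.00028976 + 0.038062*I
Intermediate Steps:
G(x, o) = -5 + 1/(3*x)
I(W) = 134/√(-5 + W + 1/(3*W)) + W/105 (I(W) = 134/(√(W + (-5 + 1/(3*W)))) + W/105 = 134/(√(-5 + W + 1/(3*W))) + W*(1/105) = 134/√(-5 + W + 1/(3*W)) + W/105)
r = -⅕ - 402*I*√11473/1639 (r = (-6 - 1*15)/105 + 134*√3/√(-15 + 1/(-6 - 1*15) + 3*(-6 - 1*15)) = (-6 - 15)/105 + 134*√3/√(-15 + 1/(-6 - 15) + 3*(-6 - 15)) = (1/105)*(-21) + 134*√3/√(-15 + 1/(-21) + 3*(-21)) = -⅕ + 134*√3/√(-15 - 1/21 - 63) = -⅕ + 134*√3/√(-1639/21) = -⅕ + 134*√3*(-I*√34419/1639) = -⅕ - 402*I*√11473/1639 ≈ -0.2 - 26.272*I)
1/r = 1/(-⅕ - 402*I*√11473/1639)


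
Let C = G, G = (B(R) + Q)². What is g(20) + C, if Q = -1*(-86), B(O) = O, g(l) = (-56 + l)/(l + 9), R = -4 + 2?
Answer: 204588/29 ≈ 7054.8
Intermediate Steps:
R = -2
g(l) = (-56 + l)/(9 + l)
Q = 86
G = 7056 (G = (-2 + 86)² = 84² = 7056)
C = 7056
g(20) + C = (-56 + 20)/(9 + 20) + 7056 = -36/29 + 7056 = 204588/29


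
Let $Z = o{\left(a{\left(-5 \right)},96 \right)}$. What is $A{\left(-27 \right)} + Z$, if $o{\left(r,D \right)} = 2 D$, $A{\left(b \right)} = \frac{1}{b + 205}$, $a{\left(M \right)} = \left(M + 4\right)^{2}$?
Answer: $\frac{34177}{178} \approx 192.01$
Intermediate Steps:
$a{\left(M \right)} = \left(4 + M\right)^{2}$
$A{\left(b \right)} = \frac{1}{205 + b}$
$Z = 192$ ($Z = 2 \cdot 96 = 192$)
$A{\left(-27 \right)} + Z = \frac{1}{205 - 27} + 192 = \frac{1}{178} + 192 = \frac{34177}{178}$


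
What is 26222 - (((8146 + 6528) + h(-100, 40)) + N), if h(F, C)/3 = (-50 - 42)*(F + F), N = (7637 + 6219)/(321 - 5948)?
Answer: -245615948/5627 ≈ -43650.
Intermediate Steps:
N = -13856/5627 (N = 13856/(-5627) = 13856*(-1/5627) = -13856/5627 ≈ -2.4624)
h(F, C) = -552*F (h(F, C) = 3*((-50 - 42)*(F + F)) = 3*(-184*F) = -552*F)
26222 - (((8146 + 6528) + h(-100, 40)) + N) = 26222 - (((8146 + 6528) - 552*(-100)) - 13856/5627) = 26222 - ((14674 + 55200) - 13856/5627) = 26222 - (69874 - 13856/5627) = 26222 - 1*393167142/5627 = 26222 - 393167142/5627 = -245615948/5627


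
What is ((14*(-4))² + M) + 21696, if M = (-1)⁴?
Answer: 24833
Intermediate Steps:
M = 1
((14*(-4))² + M) + 21696 = ((14*(-4))² + 1) + 21696 = ((-56)² + 1) + 21696 = (3136 + 1) + 21696 = 3137 + 21696 = 24833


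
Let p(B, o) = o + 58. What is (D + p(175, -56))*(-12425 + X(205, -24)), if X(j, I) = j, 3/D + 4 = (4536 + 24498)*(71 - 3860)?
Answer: -268864020854/11000983 ≈ -24440.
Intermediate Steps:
D = -3/110009830 (D = 3/(-4 + (4536 + 24498)*(71 - 3860)) = 3/(-4 + 29034*(-3789)) = 3/(-4 - 110009826) = 3/(-110009830) = 3*(-1/110009830) = -3/110009830 ≈ -2.7270e-8)
p(B, o) = 58 + o
(D + p(175, -56))*(-12425 + X(205, -24)) = (-3/110009830 + (58 - 56))*(-12425 + 205) = (-3/110009830 + 2)*(-12220) = (220019657/110009830)*(-12220) = -268864020854/11000983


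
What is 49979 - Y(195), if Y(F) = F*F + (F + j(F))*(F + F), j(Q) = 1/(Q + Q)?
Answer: -64097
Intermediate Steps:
j(Q) = 1/(2*Q)
Y(F) = F**2 + 2*F*(F + 1/(2*F)) (Y(F) = F*F + (F + 1/(2*F))*(F + F) = F**2 + (F + 1/(2*F))*(2*F) = F**2 + 2*F*(F + 1/(2*F)))
49979 - Y(195) = 49979 - (1 + 3*195**2) = 49979 - (1 + 3*38025) = 49979 - (1 + 114075) = 49979 - 1*114076 = 49979 - 114076 = -64097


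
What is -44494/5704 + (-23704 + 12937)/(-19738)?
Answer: -204201901/28146388 ≈ -7.2550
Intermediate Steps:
-44494/5704 + (-23704 + 12937)/(-19738) = -44494*1/5704 - 10767*(-1/19738) = -22247/2852 + 10767/19738 = -204201901/28146388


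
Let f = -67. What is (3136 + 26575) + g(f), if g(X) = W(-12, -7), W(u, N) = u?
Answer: 29699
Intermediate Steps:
g(X) = -12
(3136 + 26575) + g(f) = (3136 + 26575) - 12 = 29711 - 12 = 29699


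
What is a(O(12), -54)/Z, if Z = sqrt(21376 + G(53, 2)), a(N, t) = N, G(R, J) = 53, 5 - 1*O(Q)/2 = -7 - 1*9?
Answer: 14*sqrt(2381)/2381 ≈ 0.28691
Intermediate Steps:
O(Q) = 42 (O(Q) = 10 - 2*(-7 - 1*9) = 10 - 2*(-7 - 9) = 10 - 2*(-16) = 10 + 32 = 42)
Z = 3*sqrt(2381) (Z = sqrt(21376 + 53) = sqrt(21429) = 3*sqrt(2381) ≈ 146.39)
a(O(12), -54)/Z = 42/((3*sqrt(2381))) = 42*(sqrt(2381)/7143) = 14*sqrt(2381)/2381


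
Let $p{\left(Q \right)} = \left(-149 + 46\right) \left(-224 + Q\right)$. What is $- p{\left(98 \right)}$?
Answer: $-12978$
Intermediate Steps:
$p{\left(Q \right)} = 23072 - 103 Q$ ($p{\left(Q \right)} = - 103 \left(-224 + Q\right) = 23072 - 103 Q$)
$- p{\left(98 \right)} = - (23072 - 10094) = \left(-1\right) 12978 = -12978$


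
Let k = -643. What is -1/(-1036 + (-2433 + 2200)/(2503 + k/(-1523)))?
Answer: 3812712/3950324491 ≈ 0.00096516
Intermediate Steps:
-1/(-1036 + (-2433 + 2200)/(2503 + k/(-1523))) = -1/(-1036 + (-2433 + 2200)/(2503 - 643/(-1523))) = -1/(-1036 - 233/(2503 - 643*(-1/1523))) = -1/(-1036 - 233/(2503 + 643/1523)) = -1/(-1036 - 233/3812712/1523) = -1/(-1036 - 233*1523/3812712) = -1/(-1036 - 354859/3812712) = -1/(-3950324491/3812712) = -1*(-3812712/3950324491) = 3812712/3950324491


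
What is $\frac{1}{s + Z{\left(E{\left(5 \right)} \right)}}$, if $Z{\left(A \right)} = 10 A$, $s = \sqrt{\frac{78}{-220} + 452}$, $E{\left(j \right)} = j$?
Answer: $\frac{5500}{225319} - \frac{\sqrt{5464910}}{225319} \approx 0.014035$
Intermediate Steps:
$s = \frac{\sqrt{5464910}}{110}$ ($s = \sqrt{78 \left(- \frac{1}{220}\right) + 452} = \sqrt{- \frac{39}{110} + 452} = \sqrt{\frac{49681}{110}} = \frac{\sqrt{5464910}}{110} \approx 21.252$)
$\frac{1}{s + Z{\left(E{\left(5 \right)} \right)}} = \frac{1}{\frac{\sqrt{5464910}}{110} + 10 \cdot 5} = \frac{1}{\frac{\sqrt{5464910}}{110} + 50} = \frac{1}{50 + \frac{\sqrt{5464910}}{110}}$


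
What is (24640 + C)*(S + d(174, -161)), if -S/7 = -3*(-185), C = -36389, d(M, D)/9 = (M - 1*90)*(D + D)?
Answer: 2905727433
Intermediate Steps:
d(M, D) = 18*D*(-90 + M) (d(M, D) = 9*((M - 1*90)*(D + D)) = 9*((M - 90)*(2*D)) = 9*((-90 + M)*(2*D)) = 9*(2*D*(-90 + M)) = 18*D*(-90 + M))
S = -3885 (S = -(-21)*(-185) = -7*555 = -3885)
(24640 + C)*(S + d(174, -161)) = (24640 - 36389)*(-3885 + 18*(-161)*(-90 + 174)) = -11749*(-3885 + 18*(-161)*84) = -11749*(-3885 - 243432) = -11749*(-247317) = 2905727433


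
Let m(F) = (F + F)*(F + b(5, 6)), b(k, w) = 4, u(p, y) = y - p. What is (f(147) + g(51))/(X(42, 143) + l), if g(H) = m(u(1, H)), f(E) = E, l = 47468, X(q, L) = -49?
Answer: 5547/47419 ≈ 0.11698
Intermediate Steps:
m(F) = 2*F*(4 + F) (m(F) = (F + F)*(F + 4) = (2*F)*(4 + F) = 2*F*(4 + F))
g(H) = 2*(-1 + H)*(3 + H) (g(H) = 2*(H - 1*1)*(4 + (H - 1*1)) = 2*(H - 1)*(4 + (H - 1)) = 2*(-1 + H)*(4 + (-1 + H)) = 2*(-1 + H)*(3 + H))
(f(147) + g(51))/(X(42, 143) + l) = (147 + 2*(-1 + 51)*(3 + 51))/(-49 + 47468) = (147 + 2*50*54)/47419 = (147 + 5400)*(1/47419) = 5547*(1/47419) = 5547/47419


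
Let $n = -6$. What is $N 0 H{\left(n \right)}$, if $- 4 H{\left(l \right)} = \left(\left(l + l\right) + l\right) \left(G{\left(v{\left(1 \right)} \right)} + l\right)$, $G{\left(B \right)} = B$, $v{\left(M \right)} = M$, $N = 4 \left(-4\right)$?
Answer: $0$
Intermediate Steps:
$N = -16$
$H{\left(l \right)} = - \frac{3 l \left(1 + l\right)}{4}$ ($H{\left(l \right)} = - \frac{\left(\left(l + l\right) + l\right) \left(1 + l\right)}{4} = - \frac{\left(2 l + l\right) \left(1 + l\right)}{4} = - \frac{3 l \left(1 + l\right)}{4}$)
$N 0 H{\left(n \right)} = \left(-16\right) 0 \left(\left(- \frac{3}{4}\right) \left(-6\right) \left(1 - 6\right)\right) = 0 \left(\left(- \frac{3}{4}\right) \left(-6\right) \left(-5\right)\right) = 0 \left(- \frac{45}{2}\right) = 0$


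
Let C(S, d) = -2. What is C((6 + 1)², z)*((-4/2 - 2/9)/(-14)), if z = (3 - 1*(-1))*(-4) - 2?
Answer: -20/63 ≈ -0.31746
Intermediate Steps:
z = -18 (z = (3 + 1)*(-4) - 2 = 4*(-4) - 2 = -16 - 2 = -18)
C((6 + 1)², z)*((-4/2 - 2/9)/(-14)) = -2*(-4/2 - 2/9)/(-14) = -2*(-4*½ - 2*⅑)*(-1)/14 = -2*(-2 - 2/9)*(-1)/14 = -(-40)*(-1)/(9*14) = -2*10/63 = -20/63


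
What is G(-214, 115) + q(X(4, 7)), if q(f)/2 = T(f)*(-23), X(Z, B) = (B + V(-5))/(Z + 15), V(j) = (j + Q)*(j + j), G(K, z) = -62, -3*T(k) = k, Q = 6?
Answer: -1224/19 ≈ -64.421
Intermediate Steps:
T(k) = -k/3
V(j) = 2*j*(6 + j) (V(j) = (j + 6)*(j + j) = (6 + j)*(2*j) = 2*j*(6 + j))
X(Z, B) = (-10 + B)/(15 + Z) (X(Z, B) = (B + 2*(-5)*(6 - 5))/(Z + 15) = (B + 2*(-5)*1)/(15 + Z) = (B - 10)/(15 + Z) = (-10 + B)/(15 + Z))
q(f) = 46*f/3 (q(f) = 2*(-f/3*(-23)) = 2*(23*f/3) = 46*f/3)
G(-214, 115) + q(X(4, 7)) = -62 + 46*((-10 + 7)/(15 + 4))/3 = -62 + 46*(-3/19)/3 = -62 + 46*((1/19)*(-3))/3 = -62 + (46/3)*(-3/19) = -62 - 46/19 = -1224/19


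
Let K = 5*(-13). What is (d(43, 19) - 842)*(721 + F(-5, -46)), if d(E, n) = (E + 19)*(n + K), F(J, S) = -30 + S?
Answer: -2382630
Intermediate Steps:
K = -65
d(E, n) = (-65 + n)*(19 + E) (d(E, n) = (E + 19)*(n - 65) = (19 + E)*(-65 + n) = (-65 + n)*(19 + E))
(d(43, 19) - 842)*(721 + F(-5, -46)) = ((-1235 - 65*43 + 19*19 + 43*19) - 842)*(721 + (-30 - 46)) = ((-1235 - 2795 + 361 + 817) - 842)*(721 - 76) = (-2852 - 842)*645 = -3694*645 = -2382630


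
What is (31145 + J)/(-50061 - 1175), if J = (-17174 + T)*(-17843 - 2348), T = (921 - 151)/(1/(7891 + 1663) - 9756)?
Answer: -32324164799843697/4775647255228 ≈ -6768.5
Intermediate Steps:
T = -7356580/93208823 (T = 770/(1/9554 - 9756) = 770/(-93208823/9554) = 770*(-9554/93208823) = -7356580/93208823 ≈ -0.078926)
J = 32321261811051362/93208823 (J = (-17174 - 7356580/93208823)*(-17843 - 2348) = -1600775682782/93208823*(-20191) = 32321261811051362/93208823 ≈ 3.4676e+8)
(31145 + J)/(-50061 - 1175) = (31145 + 32321261811051362/93208823)/(-50061 - 1175) = (32324164799843697/93208823)/(-51236) = (32324164799843697/93208823)*(-1/51236) = -32324164799843697/4775647255228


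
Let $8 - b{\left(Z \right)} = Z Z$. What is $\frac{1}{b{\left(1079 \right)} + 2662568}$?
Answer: $\frac{1}{1498335} \approx 6.6741 \cdot 10^{-7}$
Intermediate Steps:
$b{\left(Z \right)} = 8 - Z^{2}$ ($b{\left(Z \right)} = 8 - Z Z = 8 - Z^{2}$)
$\frac{1}{b{\left(1079 \right)} + 2662568} = \frac{1}{\left(8 - 1079^{2}\right) + 2662568} = \frac{1}{\left(8 - 1164241\right) + 2662568} = \frac{1}{-1164233 + 2662568} = \frac{1}{1498335}$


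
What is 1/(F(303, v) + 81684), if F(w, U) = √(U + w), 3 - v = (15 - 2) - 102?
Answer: 81684/6672275461 - √395/6672275461 ≈ 1.2239e-5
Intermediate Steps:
v = 92 (v = 3 - ((15 - 2) - 102) = 3 - (13 - 102) = 3 - 1*(-89) = 3 + 89 = 92)
1/(F(303, v) + 81684) = 1/(√(92 + 303) + 81684) = 1/(√395 + 81684) = 1/(81684 + √395)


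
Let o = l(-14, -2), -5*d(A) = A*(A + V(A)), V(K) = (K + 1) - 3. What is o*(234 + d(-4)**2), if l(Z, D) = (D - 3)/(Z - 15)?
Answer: 1490/29 ≈ 51.379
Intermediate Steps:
V(K) = -2 + K (V(K) = (1 + K) - 3 = -2 + K)
l(Z, D) = (-3 + D)/(-15 + Z)
d(A) = -A*(-2 + 2*A)/5 (d(A) = -A*(A + (-2 + A))/5 = -A*(-2 + 2*A)/5)
o = 5/29 (o = (-3 - 2)/(-15 - 14) = -5/(-29) = -1/29*(-5) = 5/29 ≈ 0.17241)
o*(234 + d(-4)**2) = 5*(234 + ((2/5)*(-4)*(1 - 1*(-4)))**2)/29 = 5*(234 + ((2/5)*(-4)*(1 + 4))**2)/29 = 5*(234 + ((2/5)*(-4)*5)**2)/29 = 5*(234 + (-8)**2)/29 = 5*(234 + 64)/29 = (5/29)*298 = 1490/29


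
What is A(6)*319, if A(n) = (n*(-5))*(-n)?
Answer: 57420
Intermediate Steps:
A(n) = 5*n² (A(n) = (-5*n)*(-n) = 5*n²)
A(6)*319 = (5*6²)*319 = (5*36)*319 = 180*319 = 57420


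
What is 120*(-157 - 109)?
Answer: -31920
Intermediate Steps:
120*(-157 - 109) = 120*(-266) = -31920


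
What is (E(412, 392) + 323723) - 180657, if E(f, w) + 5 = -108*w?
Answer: 100725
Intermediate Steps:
E(f, w) = -5 - 108*w
(E(412, 392) + 323723) - 180657 = ((-5 - 108*392) + 323723) - 180657 = ((-5 - 42336) + 323723) - 180657 = (-42341 + 323723) - 180657 = 281382 - 180657 = 100725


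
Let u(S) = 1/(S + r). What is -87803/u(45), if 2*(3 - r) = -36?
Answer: -5794998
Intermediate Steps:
r = 21 (r = 3 - 1/2*(-36) = 3 + 18 = 21)
u(S) = 1/(21 + S) (u(S) = 1/(S + 21) = 1/(21 + S))
-87803/u(45) = -87803/(1/(21 + 45)) = -87803/(1/66) = -87803/1/66 = -87803*66 = -5794998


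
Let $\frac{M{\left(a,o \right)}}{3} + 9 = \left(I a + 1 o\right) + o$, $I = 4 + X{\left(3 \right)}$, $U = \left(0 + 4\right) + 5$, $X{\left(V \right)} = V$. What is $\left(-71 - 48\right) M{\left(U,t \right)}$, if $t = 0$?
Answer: $-19278$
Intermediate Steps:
$U = 9$ ($U = 4 + 5 = 9$)
$I = 7$ ($I = 4 + 3 = 7$)
$M{\left(a,o \right)} = -27 + 6 o + 21 a$ ($M{\left(a,o \right)} = -27 + 3 \left(\left(7 a + 1 o\right) + o\right) = -27 + 3 \left(\left(7 a + o\right) + o\right) = -27 + 3 \left(\left(o + 7 a\right) + o\right) = -27 + 3 \left(2 o + 7 a\right) = -27 + \left(6 o + 21 a\right) = -27 + 6 o + 21 a$)
$\left(-71 - 48\right) M{\left(U,t \right)} = \left(-71 - 48\right) \left(-27 + 6 \cdot 0 + 21 \cdot 9\right) = - 119 \left(-27 + 0 + 189\right) = \left(-119\right) 162 = -19278$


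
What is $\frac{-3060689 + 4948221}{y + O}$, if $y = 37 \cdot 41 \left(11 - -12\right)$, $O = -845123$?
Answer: $- \frac{471883}{202558} \approx -2.3296$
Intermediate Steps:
$y = 34891$ ($y = 1517 \left(11 + 12\right) = 1517 \cdot 23 = 34891$)
$\frac{-3060689 + 4948221}{y + O} = \frac{-3060689 + 4948221}{34891 - 845123} = \frac{1887532}{-810232} = 1887532 \left(- \frac{1}{810232}\right) = - \frac{471883}{202558}$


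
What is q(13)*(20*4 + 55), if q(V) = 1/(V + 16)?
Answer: 135/29 ≈ 4.6552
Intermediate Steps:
q(V) = 1/(16 + V)
q(13)*(20*4 + 55) = (20*4 + 55)/(16 + 13) = (80 + 55)/29 = (1/29)*135 = 135/29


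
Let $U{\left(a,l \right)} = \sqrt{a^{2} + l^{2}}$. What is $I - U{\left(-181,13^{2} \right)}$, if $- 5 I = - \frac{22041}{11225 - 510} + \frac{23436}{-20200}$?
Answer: $\frac{34817247}{54110750} - \sqrt{61322} \approx -246.99$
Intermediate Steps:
$I = \frac{34817247}{54110750}$ ($I = - \frac{- \frac{22041}{11225 - 510} + \frac{23436}{-20200}}{5} = - \frac{- \frac{22041}{11225 - 510} + 23436 \left(- \frac{1}{20200}\right)}{5} = - \frac{- \frac{22041}{10715} - \frac{5859}{5050}}{5} = \left(- \frac{1}{5}\right) \left(- \frac{34817247}{10822150}\right) = \frac{34817247}{54110750} \approx 0.64344$)
$I - U{\left(-181,13^{2} \right)} = \frac{34817247}{54110750} - \sqrt{\left(-181\right)^{2} + \left(13^{2}\right)^{2}} = \frac{34817247}{54110750} - \sqrt{32761 + 169^{2}} = \frac{34817247}{54110750} - \sqrt{32761 + 28561} = \frac{34817247}{54110750} - \sqrt{61322}$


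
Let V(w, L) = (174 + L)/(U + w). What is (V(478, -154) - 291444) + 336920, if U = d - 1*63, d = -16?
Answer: 18144944/399 ≈ 45476.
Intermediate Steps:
U = -79 (U = -16 - 1*63 = -16 - 63 = -79)
V(w, L) = (174 + L)/(-79 + w)
(V(478, -154) - 291444) + 336920 = ((174 - 154)/(-79 + 478) - 291444) + 336920 = (20/399 - 291444) + 336920 = -116286136/399 + 336920 = 18144944/399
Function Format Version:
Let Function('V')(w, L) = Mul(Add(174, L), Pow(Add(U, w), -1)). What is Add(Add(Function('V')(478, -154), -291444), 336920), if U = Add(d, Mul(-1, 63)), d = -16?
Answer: Rational(18144944, 399) ≈ 45476.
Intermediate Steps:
U = -79 (U = Add(-16, Mul(-1, 63)) = Add(-16, -63) = -79)
Function('V')(w, L) = Mul(Pow(Add(-79, w), -1), Add(174, L)) (Function('V')(w, L) = Mul(Add(174, L), Pow(Add(-79, w), -1)) = Mul(Pow(Add(-79, w), -1), Add(174, L)))
Add(Add(Function('V')(478, -154), -291444), 336920) = Add(Add(Mul(Pow(Add(-79, 478), -1), Add(174, -154)), -291444), 336920) = Add(Add(Mul(Pow(399, -1), 20), -291444), 336920) = Add(Add(Mul(Rational(1, 399), 20), -291444), 336920) = Add(Add(Rational(20, 399), -291444), 336920) = Add(Rational(-116286136, 399), 336920) = Rational(18144944, 399)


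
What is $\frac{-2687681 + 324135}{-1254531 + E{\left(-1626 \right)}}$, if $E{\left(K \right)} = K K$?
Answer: $- \frac{2363546}{1389345} \approx -1.7012$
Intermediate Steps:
$E{\left(K \right)} = K^{2}$
$\frac{-2687681 + 324135}{-1254531 + E{\left(-1626 \right)}} = \frac{-2687681 + 324135}{-1254531 + \left(-1626\right)^{2}} = - \frac{2363546}{-1254531 + 2643876} = - \frac{2363546}{1389345}$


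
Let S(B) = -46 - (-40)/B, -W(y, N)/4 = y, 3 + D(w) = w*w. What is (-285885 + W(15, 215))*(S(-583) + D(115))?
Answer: -199682360160/53 ≈ -3.7676e+9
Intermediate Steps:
D(w) = -3 + w**2 (D(w) = -3 + w*w = -3 + w**2)
W(y, N) = -4*y
S(B) = -46 + 40/B
(-285885 + W(15, 215))*(S(-583) + D(115)) = (-285885 - 4*15)*((-46 + 40/(-583)) + (-3 + 115**2)) = (-285885 - 60)*((-46 + 40*(-1/583)) + (-3 + 13225)) = -285945*((-46 - 40/583) + 13222) = -285945*(-26858/583 + 13222) = -285945*7681568/583 = -199682360160/53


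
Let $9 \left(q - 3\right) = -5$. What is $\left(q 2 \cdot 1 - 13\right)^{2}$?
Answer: $\frac{5329}{81} \approx 65.79$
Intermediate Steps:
$q = \frac{22}{9}$ ($q = 3 + \frac{1}{9} \left(-5\right) = 3 - \frac{5}{9} = \frac{22}{9} \approx 2.4444$)
$\left(q 2 \cdot 1 - 13\right)^{2} = \left(\frac{22}{9} \cdot 2 \cdot 1 - 13\right)^{2} = \left(\frac{44}{9} \cdot 1 - 13\right)^{2} = \left(\frac{44}{9} - 13\right)^{2} = \left(- \frac{73}{9}\right)^{2} = \frac{5329}{81}$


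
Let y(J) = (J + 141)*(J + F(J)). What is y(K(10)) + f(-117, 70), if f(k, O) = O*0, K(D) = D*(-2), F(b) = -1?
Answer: -2541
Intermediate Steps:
K(D) = -2*D
f(k, O) = 0
y(J) = (-1 + J)*(141 + J) (y(J) = (J + 141)*(J - 1) = (141 + J)*(-1 + J) = (-1 + J)*(141 + J))
y(K(10)) + f(-117, 70) = (-141 + (-2*10)**2 + 140*(-2*10)) + 0 = (-141 + (-20)**2 + 140*(-20)) + 0 = (-141 + 400 - 2800) + 0 = -2541 + 0 = -2541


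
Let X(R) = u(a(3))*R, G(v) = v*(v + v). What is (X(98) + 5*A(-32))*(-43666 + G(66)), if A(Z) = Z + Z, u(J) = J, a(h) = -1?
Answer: 14610772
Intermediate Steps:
A(Z) = 2*Z
G(v) = 2*v² (G(v) = v*(2*v) = 2*v²)
X(R) = -R
(X(98) + 5*A(-32))*(-43666 + G(66)) = (-1*98 + 5*(2*(-32)))*(-43666 + 2*66²) = (-98 + 5*(-64))*(-43666 + 2*4356) = (-98 - 320)*(-43666 + 8712) = -418*(-34954) = 14610772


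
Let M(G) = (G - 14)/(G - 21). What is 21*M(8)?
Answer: 126/13 ≈ 9.6923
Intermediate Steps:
M(G) = (-14 + G)/(-21 + G)
21*M(8) = 21*((-14 + 8)/(-21 + 8)) = 21*(-6/(-13)) = 21*(-1/13*(-6)) = 21*(6/13) = 126/13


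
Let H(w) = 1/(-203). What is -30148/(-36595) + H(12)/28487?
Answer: 174341656833/211623798295 ≈ 0.82383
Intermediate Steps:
H(w) = -1/203
-30148/(-36595) + H(12)/28487 = -30148/(-36595) - 1/203/28487 = -30148*(-1/36595) - 1/203*1/28487 = 30148/36595 - 1/5782861 = 174341656833/211623798295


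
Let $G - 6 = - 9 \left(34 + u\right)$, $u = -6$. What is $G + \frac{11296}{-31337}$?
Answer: $- \frac{7720198}{31337} \approx -246.36$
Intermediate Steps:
$G = -246$ ($G = 6 - 9 \left(34 - 6\right) = 6 - 252 = -246$)
$G + \frac{11296}{-31337} = -246 + \frac{11296}{-31337} = -246 + 11296 \left(- \frac{1}{31337}\right) = -246 - \frac{11296}{31337} = - \frac{7720198}{31337}$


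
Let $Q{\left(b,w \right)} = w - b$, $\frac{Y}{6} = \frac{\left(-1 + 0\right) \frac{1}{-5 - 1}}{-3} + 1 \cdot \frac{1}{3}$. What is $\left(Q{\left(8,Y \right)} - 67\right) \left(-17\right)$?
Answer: $\frac{3740}{3} \approx 1246.7$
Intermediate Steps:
$Y = \frac{5}{3}$ ($Y = 6 \left(\frac{\left(-1 + 0\right) \frac{1}{-5 - 1}}{-3} + 1 \cdot \frac{1}{3}\right) = 6 \left(- \frac{1}{-6} \left(- \frac{1}{3}\right) + 1 \cdot \frac{1}{3}\right) = 6 \left(\left(-1\right) \left(- \frac{1}{6}\right) \left(- \frac{1}{3}\right) + \frac{1}{3}\right) = 6 \left(\frac{1}{6} \left(- \frac{1}{3}\right) + \frac{1}{3}\right) = 6 \left(- \frac{1}{18} + \frac{1}{3}\right) = 6 \cdot \frac{5}{18} = \frac{5}{3} \approx 1.6667$)
$\left(Q{\left(8,Y \right)} - 67\right) \left(-17\right) = \left(\left(\frac{5}{3} - 8\right) - 67\right) \left(-17\right) = \left(- \frac{19}{3} - 67\right) \left(-17\right) = \left(- \frac{220}{3}\right) \left(-17\right) = \frac{3740}{3}$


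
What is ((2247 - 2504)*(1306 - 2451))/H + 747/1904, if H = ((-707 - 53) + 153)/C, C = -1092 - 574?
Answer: 933427866389/1155728 ≈ 8.0765e+5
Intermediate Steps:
C = -1666
H = 607/1666 (H = ((-707 - 53) + 153)/(-1666) = (-760 + 153)*(-1/1666) = -607*(-1/1666) = 607/1666 ≈ 0.36435)
((2247 - 2504)*(1306 - 2451))/H + 747/1904 = ((2247 - 2504)*(1306 - 2451))/(607/1666) + 747/1904 = -257*(-1145)*(1666/607) + 747*(1/1904) = 294265*(1666/607) + 747/1904 = 490245490/607 + 747/1904 = 933427866389/1155728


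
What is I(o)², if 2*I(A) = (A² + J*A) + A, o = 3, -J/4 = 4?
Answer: 324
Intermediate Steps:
J = -16 (J = -4*4 = -16)
I(A) = A²/2 - 15*A/2 (I(A) = ((A² - 16*A) + A)/2 = (A² - 15*A)/2 = A²/2 - 15*A/2)
I(o)² = ((½)*3*(-15 + 3))² = ((½)*3*(-12))² = (-18)² = 324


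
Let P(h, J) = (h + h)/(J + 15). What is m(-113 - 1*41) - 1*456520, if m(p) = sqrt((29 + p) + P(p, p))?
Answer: -456520 + I*sqrt(2372313)/139 ≈ -4.5652e+5 + 11.081*I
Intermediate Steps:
P(h, J) = 2*h/(15 + J) (P(h, J) = (2*h)/(15 + J) = 2*h/(15 + J))
m(p) = sqrt(29 + p + 2*p/(15 + p)) (m(p) = sqrt((29 + p) + 2*p/(15 + p)) = sqrt(29 + p + 2*p/(15 + p)))
m(-113 - 1*41) - 1*456520 = sqrt((435 + (-113 - 1*41)**2 + 46*(-113 - 1*41))/(15 + (-113 - 1*41))) - 1*456520 = sqrt((435 + (-113 - 41)**2 + 46*(-113 - 41))/(15 + (-113 - 41))) - 456520 = sqrt((435 + (-154)**2 + 46*(-154))/(15 - 154)) - 456520 = sqrt((435 + 23716 - 7084)/(-139)) - 456520 = sqrt(-1/139*17067) - 456520 = sqrt(-17067/139) - 456520 = I*sqrt(2372313)/139 - 456520 = -456520 + I*sqrt(2372313)/139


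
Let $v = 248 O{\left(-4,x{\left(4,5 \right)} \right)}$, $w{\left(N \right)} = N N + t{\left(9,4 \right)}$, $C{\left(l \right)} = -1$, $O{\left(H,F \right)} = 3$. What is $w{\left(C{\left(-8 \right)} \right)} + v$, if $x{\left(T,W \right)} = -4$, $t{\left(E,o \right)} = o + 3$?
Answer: $752$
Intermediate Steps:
$t{\left(E,o \right)} = 3 + o$
$w{\left(N \right)} = 7 + N^{2}$ ($w{\left(N \right)} = N N + \left(3 + 4\right) = N^{2} + 7 = 7 + N^{2}$)
$v = 744$ ($v = 248 \cdot 3 = 744$)
$w{\left(C{\left(-8 \right)} \right)} + v = \left(7 + \left(-1\right)^{2}\right) + 744 = \left(7 + 1\right) + 744 = 8 + 744 = 752$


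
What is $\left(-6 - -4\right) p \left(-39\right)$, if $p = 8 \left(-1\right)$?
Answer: $-624$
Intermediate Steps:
$p = -8$
$\left(-6 - -4\right) p \left(-39\right) = \left(-6 - -4\right) \left(-8\right) \left(-39\right) = \left(-6 + 4\right) \left(-8\right) \left(-39\right) = \left(-2\right) \left(-8\right) \left(-39\right) = 16 \left(-39\right) = -624$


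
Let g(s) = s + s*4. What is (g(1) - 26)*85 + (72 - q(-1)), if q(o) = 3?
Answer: -1716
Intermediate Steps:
g(s) = 5*s (g(s) = s + 4*s = 5*s)
(g(1) - 26)*85 + (72 - q(-1)) = (5*1 - 26)*85 + (72 - 1*3) = (5 - 26)*85 + (72 - 3) = -21*85 + 69 = -1785 + 69 = -1716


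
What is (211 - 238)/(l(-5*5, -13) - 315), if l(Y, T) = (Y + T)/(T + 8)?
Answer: 135/1537 ≈ 0.087833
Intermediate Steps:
l(Y, T) = (T + Y)/(8 + T)
(211 - 238)/(l(-5*5, -13) - 315) = (211 - 238)/((-13 - 5*5)/(8 - 13) - 315) = -27/((-13 - 25)/(-5) - 315) = -27/(-1/5*(-38) - 315) = -27/(38/5 - 315) = -27/(-1537/5) = -27*(-5/1537) = 135/1537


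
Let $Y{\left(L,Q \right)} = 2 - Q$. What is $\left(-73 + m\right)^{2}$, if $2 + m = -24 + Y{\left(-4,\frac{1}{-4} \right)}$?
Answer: $\frac{149769}{16} \approx 9360.6$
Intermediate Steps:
$m = - \frac{95}{4}$ ($m = -2 + \left(-24 + \left(2 - \frac{1}{-4}\right)\right) = -2 + \left(-24 + \left(2 - - \frac{1}{4}\right)\right) = -2 + \left(-24 + \left(2 + \frac{1}{4}\right)\right) = -2 + \left(-24 + \frac{9}{4}\right) = -2 - \frac{87}{4} = - \frac{95}{4} \approx -23.75$)
$\left(-73 + m\right)^{2} = \left(-73 - \frac{95}{4}\right)^{2} = \left(- \frac{387}{4}\right)^{2} = \frac{149769}{16}$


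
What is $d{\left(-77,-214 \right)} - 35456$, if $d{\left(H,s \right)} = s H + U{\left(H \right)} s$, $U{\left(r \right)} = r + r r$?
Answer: $-1271306$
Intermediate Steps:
$U{\left(r \right)} = r + r^{2}$
$d{\left(H,s \right)} = H s + H s \left(1 + H\right)$ ($d{\left(H,s \right)} = s H + H \left(1 + H\right) s = H s + H s \left(1 + H\right)$)
$d{\left(-77,-214 \right)} - 35456 = \left(-77\right) \left(-214\right) \left(2 - 77\right) - 35456 = \left(-77\right) \left(-214\right) \left(-75\right) - 35456 = -1235850 - 35456 = -1271306$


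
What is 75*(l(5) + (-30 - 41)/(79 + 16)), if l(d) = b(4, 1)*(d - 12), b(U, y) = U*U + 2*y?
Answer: -180615/19 ≈ -9506.0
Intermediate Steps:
b(U, y) = U² + 2*y
l(d) = -216 + 18*d (l(d) = (4² + 2*1)*(d - 12) = (16 + 2)*(-12 + d) = 18*(-12 + d) = -216 + 18*d)
75*(l(5) + (-30 - 41)/(79 + 16)) = 75*((-216 + 18*5) + (-30 - 41)/(79 + 16)) = 75*((-216 + 90) - 71/95) = 75*(-126 - 71*1/95) = 75*(-126 - 71/95) = 75*(-12041/95) = -180615/19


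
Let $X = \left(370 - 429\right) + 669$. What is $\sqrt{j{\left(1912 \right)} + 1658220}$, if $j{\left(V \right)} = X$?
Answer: $\sqrt{1658830} \approx 1288.0$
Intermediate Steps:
$X = 610$ ($X = -59 + 669 = 610$)
$j{\left(V \right)} = 610$
$\sqrt{j{\left(1912 \right)} + 1658220} = \sqrt{610 + 1658220} = \sqrt{1658830}$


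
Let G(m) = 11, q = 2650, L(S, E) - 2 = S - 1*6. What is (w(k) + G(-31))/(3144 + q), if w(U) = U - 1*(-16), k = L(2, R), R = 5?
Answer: 25/5794 ≈ 0.0043148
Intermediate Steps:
L(S, E) = -4 + S (L(S, E) = 2 + (S - 1*6) = 2 + (S - 6) = 2 + (-6 + S) = -4 + S)
k = -2 (k = -4 + 2 = -2)
w(U) = 16 + U (w(U) = U + 16 = 16 + U)
(w(k) + G(-31))/(3144 + q) = ((16 - 2) + 11)/(3144 + 2650) = (14 + 11)/5794 = 25*(1/5794) = 25/5794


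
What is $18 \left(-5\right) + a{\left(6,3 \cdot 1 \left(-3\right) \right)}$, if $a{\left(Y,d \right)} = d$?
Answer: $-99$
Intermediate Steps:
$18 \left(-5\right) + a{\left(6,3 \cdot 1 \left(-3\right) \right)} = 18 \left(-5\right) + 3 \cdot 1 \left(-3\right) = -90 + 3 \left(-3\right) = -90 - 9 = -99$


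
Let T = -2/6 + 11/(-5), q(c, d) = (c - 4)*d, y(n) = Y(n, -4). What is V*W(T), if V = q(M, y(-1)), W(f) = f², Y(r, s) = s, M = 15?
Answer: -63536/225 ≈ -282.38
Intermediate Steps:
y(n) = -4
q(c, d) = d*(-4 + c) (q(c, d) = (-4 + c)*d = d*(-4 + c))
T = -38/15 (T = -2*⅙ + 11*(-⅕) = -⅓ - 11/5 = -38/15 ≈ -2.5333)
V = -44 (V = -4*(-4 + 15) = -4*11 = -44)
V*W(T) = -44*(-38/15)² = -44*1444/225 = -63536/225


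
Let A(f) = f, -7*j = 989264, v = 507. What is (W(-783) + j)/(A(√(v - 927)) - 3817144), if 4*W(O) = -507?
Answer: 1889774951515/50997059110046 + 3960605*I*√105/203988236440184 ≈ 0.037057 + 1.9895e-7*I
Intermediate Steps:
j = -989264/7 (j = -⅐*989264 = -989264/7 ≈ -1.4132e+5)
W(O) = -507/4 (W(O) = (¼)*(-507) = -507/4)
(W(-783) + j)/(A(√(v - 927)) - 3817144) = (-507/4 - 989264/7)/(√(507 - 927) - 3817144) = -3960605/(28*(√(-420) - 3817144)) = -3960605/(28*(2*I*√105 - 3817144)) = -3960605/(28*(-3817144 + 2*I*√105))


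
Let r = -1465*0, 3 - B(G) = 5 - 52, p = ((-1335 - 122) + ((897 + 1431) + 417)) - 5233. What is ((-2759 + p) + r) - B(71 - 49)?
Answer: -6754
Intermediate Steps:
p = -3945 (p = (-1457 + (2328 + 417)) - 5233 = (-1457 + 2745) - 5233 = 1288 - 5233 = -3945)
B(G) = 50 (B(G) = 3 - (5 - 52) = 3 - 1*(-47) = 3 + 47 = 50)
r = 0
((-2759 + p) + r) - B(71 - 49) = ((-2759 - 3945) + 0) - 1*50 = (-6704 + 0) - 50 = -6704 - 50 = -6754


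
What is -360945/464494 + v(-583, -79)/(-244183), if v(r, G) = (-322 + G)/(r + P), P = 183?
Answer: -17627419718047/22684307680400 ≈ -0.77708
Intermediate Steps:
v(r, G) = (-322 + G)/(183 + r) (v(r, G) = (-322 + G)/(r + 183) = (-322 + G)/(183 + r))
-360945/464494 + v(-583, -79)/(-244183) = -360945/464494 + ((-322 - 79)/(183 - 583))/(-244183) = -360945*1/464494 + (-401/(-400))*(-1/244183) = -360945/464494 - 1/400*(-401)*(-1/244183) = -360945/464494 + (401/400)*(-1/244183) = -360945/464494 - 401/97673200 = -17627419718047/22684307680400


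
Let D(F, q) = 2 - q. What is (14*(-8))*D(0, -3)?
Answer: -560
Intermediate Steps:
(14*(-8))*D(0, -3) = (14*(-8))*(2 - 1*(-3)) = -112*(2 + 3) = -112*5 = -560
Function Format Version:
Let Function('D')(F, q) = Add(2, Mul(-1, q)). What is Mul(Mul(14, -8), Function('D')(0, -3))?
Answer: -560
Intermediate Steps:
Mul(Mul(14, -8), Function('D')(0, -3)) = Mul(Mul(14, -8), Add(2, Mul(-1, -3))) = Mul(-112, Add(2, 3)) = Mul(-112, 5) = -560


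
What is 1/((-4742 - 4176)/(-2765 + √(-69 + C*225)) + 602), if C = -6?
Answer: 110188999/66689106190 - 91*I*√1419/28581045510 ≈ 0.0016523 - 1.1994e-7*I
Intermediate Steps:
1/((-4742 - 4176)/(-2765 + √(-69 + C*225)) + 602) = 1/((-4742 - 4176)/(-2765 + √(-69 - 6*225)) + 602) = 1/(-8918/(-2765 + √(-69 - 1350)) + 602) = 1/(-8918/(-2765 + √(-1419)) + 602) = 1/(-8918/(-2765 + I*√1419) + 602) = 1/(602 - 8918/(-2765 + I*√1419))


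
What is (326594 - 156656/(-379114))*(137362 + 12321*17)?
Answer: 21470959848991334/189557 ≈ 1.1327e+11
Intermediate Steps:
(326594 - 156656/(-379114))*(137362 + 12321*17) = (326594 - 156656*(-1/379114))*(137362 + 209457) = (326594 + 78328/189557)*346819 = (61908257186/189557)*346819 = 21470959848991334/189557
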